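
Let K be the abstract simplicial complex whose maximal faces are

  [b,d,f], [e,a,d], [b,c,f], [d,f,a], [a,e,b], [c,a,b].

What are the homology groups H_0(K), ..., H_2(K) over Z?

Take the total order a < b < c < d < e < f on the vertex set. Then K (dimension 2) consists of the simplices:

  0-simplices (6): a, b, c, d, e, f
  1-simplices (12): ab, ac, ad, ae, af, bc, bd, be, bf, cf, de, df
  2-simplices (6): abc, abe, ade, adf, bcf, bdf

Hence C_0 ≅ Z^6, C_1 ≅ Z^12, C_2 ≅ Z^6.

∂_1: C_1 → C_0 maps an edge to its endpoints' difference, ∂[p,q] = q − p.
The 6×12 boundary matrix has rank 5 and Smith normal form diag(1,1,1,1,1).

The boundary map ∂_2: C_2 → C_1 sends each 2-simplex [p,q,r] to [q,r] − [p,r] + [p,q]. For instance
  ∂ade = de − ae + ad,
  ∂bcf = cf − bf + bc.
This gives a 12×6 integer matrix of rank 6; reducing to Smith normal form yields diagonal entries (1,1,1,1,1,1).

Reading off H_k = ker ∂_k / im ∂_{k+1}:

  H_0: rank C_0 − rank ∂_1 = 6 − 5 = 1, and the invariant factors of ∂_1 are all 1, so H_0 ≅ Z.
  H_1: rank ker ∂_1 − rank ∂_2 = (12 − 5) − 6 = 1, and the invariant factors of ∂_2 are all 1, so H_1 ≅ Z.
  H_2: rank ker ∂_2 − rank ∂_3 = (6 − 6) − 0 = 0, and there is no ∂_3, so H_2 ≅ 0.

H_0 ≅ Z,  H_1 ≅ Z,  H_2 = 0.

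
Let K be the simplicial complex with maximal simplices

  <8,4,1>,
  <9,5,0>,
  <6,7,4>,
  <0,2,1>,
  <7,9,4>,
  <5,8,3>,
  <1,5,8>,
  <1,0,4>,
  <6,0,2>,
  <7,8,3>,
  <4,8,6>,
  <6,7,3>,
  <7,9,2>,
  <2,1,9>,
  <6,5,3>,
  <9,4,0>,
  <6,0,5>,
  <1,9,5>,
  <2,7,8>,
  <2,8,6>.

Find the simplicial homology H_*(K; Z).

Take the total order 0 < 1 < 2 < 3 < 4 < 5 < 6 < 7 < 8 < 9 on the vertex set. Then K (dimension 2) consists of the simplices:

  0-simplices (10): [0], [1], [2], [3], [4], [5], [6], [7], [8], [9]
  1-simplices (30): (30 of them)
  2-simplices (20): (20 of them)

so the chain groups are C_0 ≅ Z^10, C_1 ≅ Z^30, C_2 ≅ Z^20.

The boundary map ∂_1: C_1 → C_0 is given by ∂[p,q] = [q] − [p].
The resulting 10×30 matrix has rank 9, and its Smith normal form has invariant factors (1,1,1,1,1,1,1,1,1).

∂_2: C_2 → C_1 acts by ∂[p,q,r] = [q,r] − [p,r] + [p,q]. For instance
  ∂[4,7,9] = [7,9] − [4,9] + [4,7],
  ∂[1,4,8] = [4,8] − [1,8] + [1,4].
The 30×20 boundary matrix has rank 20 and Smith normal form diag(1,1,1,1,1,1,1,1,1,1,1,1,1,1,1,1,1,1,1,2).

Now H_k = ker ∂_k / im ∂_{k+1}, so:

  H_0: rank C_0 − rank ∂_1 = 10 − 9 = 1, and the invariant factors of ∂_1 are all 1, so H_0 = Z.
  H_1: rank ker ∂_1 − rank ∂_2 = (30 − 9) − 20 = 1, and ∂_2 has invariant factor 2 > 1, so H_1 = Z ⊕ Z/2.
  H_2: rank ker ∂_2 − rank ∂_3 = (20 − 20) − 0 = 0, and there is no ∂_3, so H_2 = 0.

H_0 ≅ Z,  H_1 ≅ Z ⊕ Z/2,  H_2 = 0.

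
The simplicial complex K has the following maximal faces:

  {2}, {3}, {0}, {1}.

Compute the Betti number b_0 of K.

Take the total order 0 < 1 < 2 < 3 on the vertex set. Then K (dimension 0) consists of the simplices:

  0-simplices (4): [0], [1], [2], [3]

giving chain groups C_0 ≅ Z^4.

Computing H_k = (kernel of ∂_k) / (image of ∂_{k+1}):

  H_0: rank C_0 − rank ∂_1 = 4 − 0 = 4, and there is no ∂_1, so H_0 = Z^4.

Hence the Betti numbers are b_0 = 4.

b_0 = 4.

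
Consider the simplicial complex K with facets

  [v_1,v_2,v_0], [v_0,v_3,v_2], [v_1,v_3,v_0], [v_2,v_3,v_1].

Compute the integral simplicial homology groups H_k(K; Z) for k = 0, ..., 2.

Order the vertices as v_0 < v_1 < v_2 < v_3. Listing each simplex with vertices in this order, K has dimension 2 with simplices:

  0-simplices (4): [v_0], [v_1], [v_2], [v_3]
  1-simplices (6): [v_0,v_1], [v_0,v_2], [v_0,v_3], [v_1,v_2], [v_1,v_3], [v_2,v_3]
  2-simplices (4): [v_0,v_1,v_2], [v_0,v_1,v_3], [v_0,v_2,v_3], [v_1,v_2,v_3]

Hence C_0 ≅ Z^4, C_1 ≅ Z^6, C_2 ≅ Z^4.

∂_1: C_1 → C_0 sends each edge [p,q] (with p < q) to q − p. For instance
  ∂[v_1,v_3] = [v_3] − [v_1].
This gives a 4×6 integer matrix of rank 3; reducing to Smith normal form yields diagonal entries (1,1,1).

The boundary map ∂_2: C_2 → C_1 maps a triangle to the signed sum of its edges. For instance
  ∂[v_1,v_2,v_3] = [v_2,v_3] − [v_1,v_3] + [v_1,v_2],
  ∂[v_0,v_1,v_2] = [v_1,v_2] − [v_0,v_2] + [v_0,v_1].
As a 6×4 matrix over Z this has rank 3, with invariant factors (1,1,1).

Reading off H_k = ker ∂_k / im ∂_{k+1}:

  H_0: rank C_0 − rank ∂_1 = 4 − 3 = 1, and the invariant factors of ∂_1 are all 1, so H_0 = Z.
  H_1: rank ker ∂_1 − rank ∂_2 = (6 − 3) − 3 = 0, and the invariant factors of ∂_2 are all 1, so H_1 = 0.
  H_2: rank ker ∂_2 − rank ∂_3 = (4 − 3) − 0 = 1, and there is no ∂_3, so H_2 = Z.

(K is a triangulation of the 2-sphere S^2.)

H_0 = Z,  H_1 = 0,  H_2 = Z.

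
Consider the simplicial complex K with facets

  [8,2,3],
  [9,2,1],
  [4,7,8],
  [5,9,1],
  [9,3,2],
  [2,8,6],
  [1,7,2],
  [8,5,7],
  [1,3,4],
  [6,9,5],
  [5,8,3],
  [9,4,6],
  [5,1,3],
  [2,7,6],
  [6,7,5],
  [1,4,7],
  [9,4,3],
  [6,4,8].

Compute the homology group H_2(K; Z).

Fix the vertex order 1 < 2 < 3 < 4 < 5 < 6 < 7 < 8 < 9 and write every simplex with vertices in increasing order. Then dim K = 2 and the simplices of K are:

  0-simplices (9): [1], [2], [3], [4], [5], [6], [7], [8], [9]
  1-simplices (27): (27 of them)
  2-simplices (18): [1,2,7], [1,2,9], [1,3,4], [1,3,5], [1,4,7], [1,5,9], [2,3,8], [2,3,9], [2,6,7], [2,6,8], [3,4,9], [3,5,8], [4,6,8], [4,6,9], [4,7,8], [5,6,7], [5,6,9], [5,7,8]

so the chain groups are C_0 ≅ Z^9, C_1 ≅ Z^27, C_2 ≅ Z^18.

The boundary map ∂_1: C_1 → C_0 maps an edge to its endpoints' difference, ∂[p,q] = q − p. For instance
  ∂[4,8] = [8] − [4].
This gives a 9×27 integer matrix of rank 8; reducing to Smith normal form yields diagonal entries (1,1,1,1,1,1,1,1).

Boundary ∂_2: C_2 → C_1 acts by ∂[p,q,r] = [q,r] − [p,r] + [p,q]. For instance
  ∂[1,2,7] = [2,7] − [1,7] + [1,2],
  ∂[5,7,8] = [7,8] − [5,8] + [5,7].
The resulting 27×18 matrix has rank 18, and its Smith normal form has invariant factors (1,1,1,1,1,1,1,1,1,1,1,1,1,1,1,1,1,2).

Reading off H_k = ker ∂_k / im ∂_{k+1}:

  H_2: rank ker ∂_2 − rank ∂_3 = (18 − 18) − 0 = 0, and there is no ∂_3, so H_2 ≅ 0.

H_2 = 0.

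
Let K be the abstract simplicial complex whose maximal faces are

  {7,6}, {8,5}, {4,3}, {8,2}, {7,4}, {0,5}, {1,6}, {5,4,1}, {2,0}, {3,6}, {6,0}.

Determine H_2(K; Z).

H_2 = 0.

We work with the vertex ordering 0 < 1 < 2 < 3 < 4 < 5 < 6 < 7 < 8. The simplices of K, each written with vertices in increasing order, are:

  0-simplices (9): [0], [1], [2], [3], [4], [5], [6], [7], [8]
  1-simplices (13): [0,2], [0,5], [0,6], [1,4], [1,5], [1,6], [2,8], [3,4], [3,6], [4,5], [4,7], [5,8], [6,7]
  2-simplices (1): [1,4,5]

Hence C_0 ≅ Z^9, C_1 ≅ Z^13, C_2 ≅ Z^1.

The boundary map ∂_1: C_1 → C_0 is given by ∂[p,q] = [q] − [p]. For instance
  ∂[1,6] = [6] − [1].
The resulting 9×13 matrix has rank 8, and its Smith normal form has invariant factors (1,1,1,1,1,1,1,1).

The boundary map ∂_2: C_2 → C_1 maps a triangle to the signed sum of its edges. For instance
  ∂[1,4,5] = [4,5] − [1,5] + [1,4].
The 13×1 boundary matrix has rank 1 and Smith normal form diag(1).

Now H_k = ker ∂_k / im ∂_{k+1}, so:

  H_2: rank ker ∂_2 − rank ∂_3 = (1 − 1) − 0 = 0, and there is no ∂_3, so H_2 = 0.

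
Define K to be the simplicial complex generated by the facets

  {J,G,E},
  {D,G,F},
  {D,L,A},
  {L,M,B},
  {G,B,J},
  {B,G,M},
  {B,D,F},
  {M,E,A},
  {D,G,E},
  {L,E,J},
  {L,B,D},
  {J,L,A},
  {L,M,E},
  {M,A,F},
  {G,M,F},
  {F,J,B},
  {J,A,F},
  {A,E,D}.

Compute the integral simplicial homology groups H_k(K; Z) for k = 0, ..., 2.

H_0 ≅ Z,  H_1 ≅ Z × Z/2,  H_2 = 0.

K has 9 vertices, 27 edges, 18 triangles.
rank ∂_0 = 0, rank ∂_1 = 8 ⇒ b_0 = 9 − 0 − 8 = 1; all invariant factors of ∂_1 are 1 so no torsion. So H_0 = Z.
rank ∂_1 = 8, rank ∂_2 = 18 ⇒ b_1 = 27 − 8 − 18 = 1; ∂_2 has invariant factor(s) [2] giving torsion. So H_1 = Z × Z/2.
rank ∂_2 = 18, rank ∂_3 = 0 ⇒ b_2 = 18 − 18 − 0 = 0. So H_2 = 0.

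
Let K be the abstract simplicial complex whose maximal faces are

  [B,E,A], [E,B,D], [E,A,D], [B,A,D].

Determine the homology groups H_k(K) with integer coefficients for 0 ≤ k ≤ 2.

H_0 = Z,  H_1 = 0,  H_2 = Z.

We work with the vertex ordering A < B < D < E. The simplices of K, each written with vertices in increasing order, are:

  0-simplices (4): A, B, D, E
  1-simplices (6): AB, AD, AE, BD, BE, DE
  2-simplices (4): ABD, ABE, ADE, BDE

so the chain groups are C_0 ≅ Z^4, C_1 ≅ Z^6, C_2 ≅ Z^4.

∂_1: C_1 → C_0 is given by ∂[p,q] = [q] − [p]. For instance
  ∂BE = E − B.
As a 4×6 matrix over Z this has rank 3, with invariant factors (1,1,1).

The boundary map ∂_2: C_2 → C_1 acts by ∂[p,q,r] = [q,r] − [p,r] + [p,q]. For instance
  ∂ABE = BE − AE + AB,
  ∂ADE = DE − AE + AD.
The resulting 6×4 matrix has rank 3, and its Smith normal form has invariant factors (1,1,1).

Computing H_k = (kernel of ∂_k) / (image of ∂_{k+1}):

  H_0: rank C_0 − rank ∂_1 = 4 − 3 = 1, and the invariant factors of ∂_1 are all 1, so H_0 = Z.
  H_1: rank ker ∂_1 − rank ∂_2 = (6 − 3) − 3 = 0, and the invariant factors of ∂_2 are all 1, so H_1 = 0.
  H_2: rank ker ∂_2 − rank ∂_3 = (4 − 3) − 0 = 1, and there is no ∂_3, so H_2 = Z.

(K is a triangulation of the 2-sphere S^2.)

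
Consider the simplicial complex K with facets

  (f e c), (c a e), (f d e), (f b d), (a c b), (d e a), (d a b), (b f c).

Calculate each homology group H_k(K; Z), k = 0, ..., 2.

Order the vertices as a < b < c < d < e < f. Listing each simplex with vertices in this order, K has dimension 2 with simplices:

  0-simplices (6): a, b, c, d, e, f
  1-simplices (12): ab, ac, ad, ae, bc, bd, bf, ce, cf, de, df, ef
  2-simplices (8): abc, abd, ace, ade, bcf, bdf, cef, def

giving chain groups C_0 ≅ Z^6, C_1 ≅ Z^12, C_2 ≅ Z^8.

Boundary ∂_1: C_1 → C_0 is given by ∂[p,q] = [q] − [p]. For instance
  ∂bd = d − b.
The resulting 6×12 matrix has rank 5, and its Smith normal form has invariant factors (1,1,1,1,1).

The boundary map ∂_2: C_2 → C_1 sends each 2-simplex [p,q,r] to [q,r] − [p,r] + [p,q]. For instance
  ∂abd = bd − ad + ab,
  ∂ace = ce − ae + ac.
The resulting 12×8 matrix has rank 7, and its Smith normal form has invariant factors (1,1,1,1,1,1,1).

Now H_k = ker ∂_k / im ∂_{k+1}, so:

  H_0: rank C_0 − rank ∂_1 = 6 − 5 = 1, and the invariant factors of ∂_1 are all 1, so H_0 ≅ Z.
  H_1: rank ker ∂_1 − rank ∂_2 = (12 − 5) − 7 = 0, and the invariant factors of ∂_2 are all 1, so H_1 ≅ 0.
  H_2: rank ker ∂_2 − rank ∂_3 = (8 − 7) − 0 = 1, and there is no ∂_3, so H_2 ≅ Z.

H_0 ≅ Z,  H_1 = 0,  H_2 ≅ Z.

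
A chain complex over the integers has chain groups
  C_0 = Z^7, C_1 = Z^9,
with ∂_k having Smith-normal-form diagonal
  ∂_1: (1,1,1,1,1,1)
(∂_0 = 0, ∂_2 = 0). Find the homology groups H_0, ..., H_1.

H_0: b_0 = 7 − 0 − 6 = 1; torsion from ∂_1 factors > 1: none. So H_0 = Z.
H_1: b_1 = 9 − 6 − 0 = 3; torsion from ∂_2 factors > 1: none. So H_1 = Z^3.

H_0 = Z,  H_1 = Z^3.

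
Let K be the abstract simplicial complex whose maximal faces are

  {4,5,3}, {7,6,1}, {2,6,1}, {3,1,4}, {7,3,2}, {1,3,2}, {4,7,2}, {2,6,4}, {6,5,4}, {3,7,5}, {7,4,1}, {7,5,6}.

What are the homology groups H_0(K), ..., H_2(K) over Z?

H_0 ≅ Z,  H_1 ≅ Z/2,  H_2 = 0.

Fix the vertex order 1 < 2 < 3 < 4 < 5 < 6 < 7 and write every simplex with vertices in increasing order. Then dim K = 2 and the simplices of K are:

  0-simplices (7): [1], [2], [3], [4], [5], [6], [7]
  1-simplices (18): [1,2], [1,3], [1,4], [1,6], [1,7], [2,3], [2,4], [2,6], [2,7], [3,4], [3,5], [3,7], [4,5], [4,6], [4,7], [5,6], [5,7], [6,7]
  2-simplices (12): [1,2,3], [1,2,6], [1,3,4], [1,4,7], [1,6,7], [2,3,7], [2,4,6], [2,4,7], [3,4,5], [3,5,7], [4,5,6], [5,6,7]

giving chain groups C_0 ≅ Z^7, C_1 ≅ Z^18, C_2 ≅ Z^12.

∂_1: C_1 → C_0 maps an edge to its endpoints' difference, ∂[p,q] = q − p.
The 7×18 boundary matrix has rank 6 and Smith normal form diag(1,1,1,1,1,1).

Boundary ∂_2: C_2 → C_1 acts by ∂[p,q,r] = [q,r] − [p,r] + [p,q]. For instance
  ∂[1,2,3] = [2,3] − [1,3] + [1,2],
  ∂[2,3,7] = [3,7] − [2,7] + [2,3].
As a 18×12 matrix over Z this has rank 12, with invariant factors (1,1,1,1,1,1,1,1,1,1,1,2).

Now H_k = ker ∂_k / im ∂_{k+1}, so:

  H_0: rank C_0 − rank ∂_1 = 7 − 6 = 1, and the invariant factors of ∂_1 are all 1, so H_0 ≅ Z.
  H_1: rank ker ∂_1 − rank ∂_2 = (18 − 6) − 12 = 0, and ∂_2 has invariant factor 2 > 1, so H_1 ≅ Z/2.
  H_2: rank ker ∂_2 − rank ∂_3 = (12 − 12) − 0 = 0, and there is no ∂_3, so H_2 ≅ 0.

As a check, the Euler characteristic is 7 − 18 + 12 = 1, which agrees with 1 − 0 + 0 = 1.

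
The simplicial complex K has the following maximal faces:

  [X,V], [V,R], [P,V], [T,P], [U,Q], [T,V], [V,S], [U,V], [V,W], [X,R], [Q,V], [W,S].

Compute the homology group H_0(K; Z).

Take the total order P < Q < R < S < T < U < V < W < X on the vertex set. Then K (dimension 1) consists of the simplices:

  0-simplices (9): P, Q, R, S, T, U, V, W, X
  1-simplices (12): PT, PV, QU, QV, RV, RX, SV, SW, TV, UV, VW, VX

giving chain groups C_0 ≅ Z^9, C_1 ≅ Z^12.

∂_1: C_1 → C_0 sends each edge [p,q] (with p < q) to q − p. For instance
  ∂VX = X − V.
As a 9×12 matrix over Z this has rank 8, with invariant factors (1,1,1,1,1,1,1,1).

Computing H_k = (kernel of ∂_k) / (image of ∂_{k+1}):

  H_0: rank C_0 − rank ∂_1 = 9 − 8 = 1, and the invariant factors of ∂_1 are all 1, so H_0 = Z.

(K is a triangulation of a wedge of 4 circles.)

H_0 ≅ Z.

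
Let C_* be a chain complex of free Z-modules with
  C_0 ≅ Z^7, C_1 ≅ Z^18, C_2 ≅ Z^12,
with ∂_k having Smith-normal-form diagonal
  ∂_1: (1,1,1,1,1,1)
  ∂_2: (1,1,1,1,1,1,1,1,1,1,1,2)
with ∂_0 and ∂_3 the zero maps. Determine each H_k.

H_0: b_0 = 7 − 0 − 6 = 1; torsion from ∂_1 factors > 1: none. So H_0 ≅ Z.
H_1: b_1 = 18 − 6 − 12 = 0; torsion from ∂_2 factors > 1: [2]. So H_1 ≅ Z/2.
H_2: b_2 = 12 − 12 − 0 = 0; torsion from ∂_3 factors > 1: none. So H_2 ≅ 0.

H_0 ≅ Z,  H_1 ≅ Z/2,  H_2 = 0.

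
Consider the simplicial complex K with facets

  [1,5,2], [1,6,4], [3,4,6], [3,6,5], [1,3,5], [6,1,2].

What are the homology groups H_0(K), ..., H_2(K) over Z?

Order the vertices as 1 < 2 < 3 < 4 < 5 < 6. Listing each simplex with vertices in this order, K has dimension 2 with simplices:

  0-simplices (6): [1], [2], [3], [4], [5], [6]
  1-simplices (12): [1,2], [1,3], [1,4], [1,5], [1,6], [2,5], [2,6], [3,4], [3,5], [3,6], [4,6], [5,6]
  2-simplices (6): [1,2,5], [1,2,6], [1,3,5], [1,4,6], [3,4,6], [3,5,6]

giving chain groups C_0 ≅ Z^6, C_1 ≅ Z^12, C_2 ≅ Z^6.

∂_1: C_1 → C_0 sends each edge [p,q] (with p < q) to q − p. For instance
  ∂[1,6] = [6] − [1].
The resulting 6×12 matrix has rank 5, and its Smith normal form has invariant factors (1,1,1,1,1).

The boundary map ∂_2: C_2 → C_1 sends each 2-simplex [p,q,r] to [q,r] − [p,r] + [p,q]. For instance
  ∂[3,4,6] = [4,6] − [3,6] + [3,4],
  ∂[3,5,6] = [5,6] − [3,6] + [3,5].
The 12×6 boundary matrix has rank 6 and Smith normal form diag(1,1,1,1,1,1).

Now H_k = ker ∂_k / im ∂_{k+1}, so:

  H_0: rank C_0 − rank ∂_1 = 6 − 5 = 1, and the invariant factors of ∂_1 are all 1, so H_0 ≅ Z.
  H_1: rank ker ∂_1 − rank ∂_2 = (12 − 5) − 6 = 1, and the invariant factors of ∂_2 are all 1, so H_1 ≅ Z.
  H_2: rank ker ∂_2 − rank ∂_3 = (6 − 6) − 0 = 0, and there is no ∂_3, so H_2 ≅ 0.

As a check, the Euler characteristic is 6 − 12 + 6 = 0, which agrees with 1 − 1 + 0 = 0.

H_0 = Z,  H_1 = Z,  H_2 = 0.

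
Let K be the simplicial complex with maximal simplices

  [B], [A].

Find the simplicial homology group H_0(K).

H_0 ≅ Z^2.

We work with the vertex ordering A < B. The simplices of K, each written with vertices in increasing order, are:

  0-simplices (2): A, B

giving chain groups C_0 ≅ Z^2.

From H_k ≅ ker(∂_k) / im(∂_{k+1}) we obtain:

  H_0: rank C_0 − rank ∂_1 = 2 − 0 = 2, and there is no ∂_1, so H_0 = Z^2.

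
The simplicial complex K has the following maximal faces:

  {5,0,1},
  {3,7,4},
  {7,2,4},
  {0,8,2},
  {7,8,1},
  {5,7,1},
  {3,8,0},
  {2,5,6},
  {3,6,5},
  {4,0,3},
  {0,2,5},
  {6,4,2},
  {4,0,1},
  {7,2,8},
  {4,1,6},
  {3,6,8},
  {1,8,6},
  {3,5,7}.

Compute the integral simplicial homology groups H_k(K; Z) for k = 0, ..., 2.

H_0 = Z,  H_1 = Z^2,  H_2 = Z.

Fix the vertex order 0 < 1 < 2 < 3 < 4 < 5 < 6 < 7 < 8 and write every simplex with vertices in increasing order. Then dim K = 2 and the simplices of K are:

  0-simplices (9): [0], [1], [2], [3], [4], [5], [6], [7], [8]
  1-simplices (27): (27 of them)
  2-simplices (18): [0,1,4], [0,1,5], [0,2,5], [0,2,8], [0,3,4], [0,3,8], [1,4,6], [1,5,7], [1,6,8], [1,7,8], [2,4,6], [2,4,7], [2,5,6], [2,7,8], [3,4,7], [3,5,6], [3,5,7], [3,6,8]

giving chain groups C_0 ≅ Z^9, C_1 ≅ Z^27, C_2 ≅ Z^18.

∂_1: C_1 → C_0 is given by ∂[p,q] = [q] − [p]. For instance
  ∂[5,7] = [7] − [5].
As a 9×27 matrix over Z this has rank 8, with invariant factors (1,1,1,1,1,1,1,1).

Boundary ∂_2: C_2 → C_1 sends each 2-simplex [p,q,r] to [q,r] − [p,r] + [p,q]. For instance
  ∂[0,2,5] = [2,5] − [0,5] + [0,2],
  ∂[1,7,8] = [7,8] − [1,8] + [1,7].
The resulting 27×18 matrix has rank 17, and its Smith normal form has invariant factors (1,1,1,1,1,1,1,1,1,1,1,1,1,1,1,1,1).

Now H_k = ker ∂_k / im ∂_{k+1}, so:

  H_0: rank C_0 − rank ∂_1 = 9 − 8 = 1, and the invariant factors of ∂_1 are all 1, so H_0 ≅ Z.
  H_1: rank ker ∂_1 − rank ∂_2 = (27 − 8) − 17 = 2, and the invariant factors of ∂_2 are all 1, so H_1 ≅ Z^2.
  H_2: rank ker ∂_2 − rank ∂_3 = (18 − 17) − 0 = 1, and there is no ∂_3, so H_2 ≅ Z.

As a check, the Euler characteristic is 9 − 27 + 18 = 0, which agrees with 1 − 2 + 1 = 0.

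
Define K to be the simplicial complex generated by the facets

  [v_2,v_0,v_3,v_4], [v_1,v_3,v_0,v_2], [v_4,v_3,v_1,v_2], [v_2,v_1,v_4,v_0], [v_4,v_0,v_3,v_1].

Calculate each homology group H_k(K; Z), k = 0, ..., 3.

Order the vertices as v_0 < v_1 < v_2 < v_3 < v_4. Listing each simplex with vertices in this order, K has dimension 3 with simplices:

  0-simplices (5): [v_0], [v_1], [v_2], [v_3], [v_4]
  1-simplices (10): [v_0,v_1], [v_0,v_2], [v_0,v_3], [v_0,v_4], [v_1,v_2], [v_1,v_3], [v_1,v_4], [v_2,v_3], [v_2,v_4], [v_3,v_4]
  2-simplices (10): [v_0,v_1,v_2], [v_0,v_1,v_3], [v_0,v_1,v_4], [v_0,v_2,v_3], [v_0,v_2,v_4], [v_0,v_3,v_4], [v_1,v_2,v_3], [v_1,v_2,v_4], [v_1,v_3,v_4], [v_2,v_3,v_4]
  3-simplices (5): [v_0,v_1,v_2,v_3], [v_0,v_1,v_2,v_4], [v_0,v_1,v_3,v_4], [v_0,v_2,v_3,v_4], [v_1,v_2,v_3,v_4]

giving chain groups C_0 ≅ Z^5, C_1 ≅ Z^10, C_2 ≅ Z^10, C_3 ≅ Z^5.

Boundary ∂_1: C_1 → C_0 is given by ∂[p,q] = [q] − [p]. For instance
  ∂[v_3,v_4] = [v_4] − [v_3].
This gives a 5×10 integer matrix of rank 4; reducing to Smith normal form yields diagonal entries (1,1,1,1).

The boundary map ∂_2: C_2 → C_1 acts by ∂[p,q,r] = [q,r] − [p,r] + [p,q]. For instance
  ∂[v_1,v_2,v_3] = [v_2,v_3] − [v_1,v_3] + [v_1,v_2],
  ∂[v_0,v_1,v_4] = [v_1,v_4] − [v_0,v_4] + [v_0,v_1].
The 10×10 boundary matrix has rank 6 and Smith normal form diag(1,1,1,1,1,1).

∂_3: C_3 → C_2 sends each 3-simplex σ to the alternating sum Σ_i (−1)^i (σ with its i-th vertex removed). For instance
  ∂[v_1,v_2,v_3,v_4] = [v_2,v_3,v_4] − [v_1,v_3,v_4] + [v_1,v_2,v_4] − [v_1,v_2,v_3],
  ∂[v_0,v_1,v_2,v_3] = [v_1,v_2,v_3] − [v_0,v_2,v_3] + [v_0,v_1,v_3] − [v_0,v_1,v_2].
The resulting 10×5 matrix has rank 4, and its Smith normal form has invariant factors (1,1,1,1).

Reading off H_k = ker ∂_k / im ∂_{k+1}:

  H_0: rank C_0 − rank ∂_1 = 5 − 4 = 1, and the invariant factors of ∂_1 are all 1, so H_0 = Z.
  H_1: rank ker ∂_1 − rank ∂_2 = (10 − 4) − 6 = 0, and the invariant factors of ∂_2 are all 1, so H_1 = 0.
  H_2: rank ker ∂_2 − rank ∂_3 = (10 − 6) − 4 = 0, and the invariant factors of ∂_3 are all 1, so H_2 = 0.
  H_3: rank ker ∂_3 − rank ∂_4 = (5 − 4) − 0 = 1, and there is no ∂_4, so H_3 = Z.

As a check, the Euler characteristic is 5 − 10 + 10 − 5 = 0, which agrees with 1 − 0 + 0 − 1 = 0.

H_0 = Z,  H_1 = 0,  H_2 = 0,  H_3 = Z.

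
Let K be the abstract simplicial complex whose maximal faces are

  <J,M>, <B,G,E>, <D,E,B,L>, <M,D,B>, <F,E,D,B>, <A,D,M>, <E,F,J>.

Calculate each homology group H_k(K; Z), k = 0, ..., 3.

H_0 ≅ Z,  H_1 ≅ Z,  H_2 = 0,  H_3 = 0.

Take the total order A < B < D < E < F < G < J < L < M on the vertex set. Then K (dimension 3) consists of the simplices:

  0-simplices (9): A, B, D, E, F, G, J, L, M
  1-simplices (18): AD, AM, BD, BE, BF, BG, BL, BM, DE, DF, DL, DM, EF, EG, EJ, EL, FJ, JM
  2-simplices (11): ADM, BDE, BDF, BDL, BDM, BEF, BEG, BEL, DEF, DEL, EFJ
  3-simplices (2): BDEF, BDEL

giving chain groups C_0 ≅ Z^9, C_1 ≅ Z^18, C_2 ≅ Z^11, C_3 ≅ Z^2.

Boundary ∂_1: C_1 → C_0 sends each edge [p,q] (with p < q) to q − p. For instance
  ∂BF = F − B.
The 9×18 boundary matrix has rank 8 and Smith normal form diag(1,1,1,1,1,1,1,1).

The boundary map ∂_2: C_2 → C_1 maps a triangle to the signed sum of its edges. For instance
  ∂BEL = EL − BL + BE,
  ∂DEF = EF − DF + DE.
As a 18×11 matrix over Z this has rank 9, with invariant factors (1,1,1,1,1,1,1,1,1).

Boundary ∂_3: C_3 → C_2 sends each 3-simplex σ to the alternating sum Σ_i (−1)^i (σ with its i-th vertex removed). For instance
  ∂BDEL = DEL − BEL + BDL − BDE,
  ∂BDEF = DEF − BEF + BDF − BDE.
As a 11×2 matrix over Z this has rank 2, with invariant factors (1,1).

From H_k ≅ ker(∂_k) / im(∂_{k+1}) we obtain:

  H_0: rank C_0 − rank ∂_1 = 9 − 8 = 1, and the invariant factors of ∂_1 are all 1, so H_0 = Z.
  H_1: rank ker ∂_1 − rank ∂_2 = (18 − 8) − 9 = 1, and the invariant factors of ∂_2 are all 1, so H_1 = Z.
  H_2: rank ker ∂_2 − rank ∂_3 = (11 − 9) − 2 = 0, and the invariant factors of ∂_3 are all 1, so H_2 = 0.
  H_3: rank ker ∂_3 − rank ∂_4 = (2 − 2) − 0 = 0, and there is no ∂_4, so H_3 = 0.

As a check, the Euler characteristic is 9 − 18 + 11 − 2 = 0, which agrees with 1 − 1 + 0 − 0 = 0.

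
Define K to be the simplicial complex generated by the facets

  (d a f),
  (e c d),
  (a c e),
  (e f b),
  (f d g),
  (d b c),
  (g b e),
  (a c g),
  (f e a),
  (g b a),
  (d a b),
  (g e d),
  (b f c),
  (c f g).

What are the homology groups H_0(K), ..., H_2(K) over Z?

H_0 = Z,  H_1 = Z^2,  H_2 = Z.

Take the total order a < b < c < d < e < f < g on the vertex set. Then K (dimension 2) consists of the simplices:

  0-simplices (7): a, b, c, d, e, f, g
  1-simplices (21): ab, ac, ad, ae, af, ag, bc, bd, be, bf, bg, cd, ce, cf, cg, de, df, dg, ef, eg, fg
  2-simplices (14): abd, abg, ace, acg, adf, aef, bcd, bcf, bef, beg, cde, cfg, deg, dfg

giving chain groups C_0 ≅ Z^7, C_1 ≅ Z^21, C_2 ≅ Z^14.

∂_1: C_1 → C_0 is given by ∂[p,q] = [q] − [p]. For instance
  ∂ag = g − a.
The 7×21 boundary matrix has rank 6 and Smith normal form diag(1,1,1,1,1,1).

The boundary map ∂_2: C_2 → C_1 acts by ∂[p,q,r] = [q,r] − [p,r] + [p,q]. For instance
  ∂bcf = cf − bf + bc,
  ∂bcd = cd − bd + bc.
The 21×14 boundary matrix has rank 13 and Smith normal form diag(1,1,1,1,1,1,1,1,1,1,1,1,1).

From H_k ≅ ker(∂_k) / im(∂_{k+1}) we obtain:

  H_0: rank C_0 − rank ∂_1 = 7 − 6 = 1, and the invariant factors of ∂_1 are all 1, so H_0 = Z.
  H_1: rank ker ∂_1 − rank ∂_2 = (21 − 6) − 13 = 2, and the invariant factors of ∂_2 are all 1, so H_1 = Z^2.
  H_2: rank ker ∂_2 − rank ∂_3 = (14 − 13) − 0 = 1, and there is no ∂_3, so H_2 = Z.

As a check, the Euler characteristic is 7 − 21 + 14 = 0, which agrees with 1 − 2 + 1 = 0.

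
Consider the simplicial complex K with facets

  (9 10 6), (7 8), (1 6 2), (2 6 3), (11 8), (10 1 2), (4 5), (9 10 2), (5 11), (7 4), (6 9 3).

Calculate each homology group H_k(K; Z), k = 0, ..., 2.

H_0 = Z^2,  H_1 = Z^2,  H_2 = 0.

We work with the vertex ordering 1 < 2 < 3 < 4 < 5 < 6 < 7 < 8 < 9 < 10 < 11. The simplices of K, each written with vertices in increasing order, are:

  0-simplices (11): [1], [2], [3], [4], [5], [6], [7], [8], [9], [10], [11]
  1-simplices (17): [1,2], [1,6], [1,10], [2,3], [2,6], [2,9], [2,10], [3,6], [3,9], [4,5], [4,7], [5,11], [6,9], [6,10], [7,8], [8,11], [9,10]
  2-simplices (6): [1,2,6], [1,2,10], [2,3,6], [2,9,10], [3,6,9], [6,9,10]

so the chain groups are C_0 ≅ Z^11, C_1 ≅ Z^17, C_2 ≅ Z^6.

∂_1: C_1 → C_0 is given by ∂[p,q] = [q] − [p]. For instance
  ∂[2,9] = [9] − [2].
This gives a 11×17 integer matrix of rank 9; reducing to Smith normal form yields diagonal entries (1,1,1,1,1,1,1,1,1).

Boundary ∂_2: C_2 → C_1 sends each 2-simplex [p,q,r] to [q,r] − [p,r] + [p,q]. For instance
  ∂[1,2,6] = [2,6] − [1,6] + [1,2],
  ∂[3,6,9] = [6,9] − [3,9] + [3,6].
The 17×6 boundary matrix has rank 6 and Smith normal form diag(1,1,1,1,1,1).

From H_k ≅ ker(∂_k) / im(∂_{k+1}) we obtain:

  H_0: rank C_0 − rank ∂_1 = 11 − 9 = 2, and the invariant factors of ∂_1 are all 1, so H_0 = Z^2.
  H_1: rank ker ∂_1 − rank ∂_2 = (17 − 9) − 6 = 2, and the invariant factors of ∂_2 are all 1, so H_1 = Z^2.
  H_2: rank ker ∂_2 − rank ∂_3 = (6 − 6) − 0 = 0, and there is no ∂_3, so H_2 = 0.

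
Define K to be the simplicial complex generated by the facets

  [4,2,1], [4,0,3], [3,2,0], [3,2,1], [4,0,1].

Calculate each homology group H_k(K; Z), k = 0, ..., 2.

H_0 ≅ Z,  H_1 ≅ Z,  H_2 = 0.

We work with the vertex ordering 0 < 1 < 2 < 3 < 4. The simplices of K, each written with vertices in increasing order, are:

  0-simplices (5): [0], [1], [2], [3], [4]
  1-simplices (10): [0,1], [0,2], [0,3], [0,4], [1,2], [1,3], [1,4], [2,3], [2,4], [3,4]
  2-simplices (5): [0,1,4], [0,2,3], [0,3,4], [1,2,3], [1,2,4]

giving chain groups C_0 ≅ Z^5, C_1 ≅ Z^10, C_2 ≅ Z^5.

Boundary ∂_1: C_1 → C_0 is given by ∂[p,q] = [q] − [p]. For instance
  ∂[2,4] = [4] − [2].
The resulting 5×10 matrix has rank 4, and its Smith normal form has invariant factors (1,1,1,1).

Boundary ∂_2: C_2 → C_1 sends each 2-simplex [p,q,r] to [q,r] − [p,r] + [p,q]. For instance
  ∂[1,2,3] = [2,3] − [1,3] + [1,2],
  ∂[0,3,4] = [3,4] − [0,4] + [0,3].
The 10×5 boundary matrix has rank 5 and Smith normal form diag(1,1,1,1,1).

Computing H_k = (kernel of ∂_k) / (image of ∂_{k+1}):

  H_0: rank C_0 − rank ∂_1 = 5 − 4 = 1, and the invariant factors of ∂_1 are all 1, so H_0 = Z.
  H_1: rank ker ∂_1 − rank ∂_2 = (10 − 4) − 5 = 1, and the invariant factors of ∂_2 are all 1, so H_1 = Z.
  H_2: rank ker ∂_2 − rank ∂_3 = (5 − 5) − 0 = 0, and there is no ∂_3, so H_2 = 0.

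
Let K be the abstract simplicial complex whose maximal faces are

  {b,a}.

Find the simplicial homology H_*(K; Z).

Fix the vertex order a < b and write every simplex with vertices in increasing order. Then dim K = 1 and the simplices of K are:

  0-simplices (2): a, b
  1-simplices (1): ab

Hence C_0 ≅ Z^2, C_1 ≅ Z^1.

∂_1: C_1 → C_0 maps an edge to its endpoints' difference, ∂[p,q] = q − p.
As a 2×1 matrix over Z this has rank 1, with invariant factors (1).

Now H_k = ker ∂_k / im ∂_{k+1}, so:

  H_0: rank C_0 − rank ∂_1 = 2 − 1 = 1, and the invariant factors of ∂_1 are all 1, so H_0 = Z.
  H_1: rank ker ∂_1 − rank ∂_2 = (1 − 1) − 0 = 0, and there is no ∂_2, so H_1 = 0.

As a check, the Euler characteristic is 2 − 1 = 1, which agrees with 1 − 0 = 1.
(K is a triangulation of the 1-simplex.)

H_0 = Z,  H_1 = 0.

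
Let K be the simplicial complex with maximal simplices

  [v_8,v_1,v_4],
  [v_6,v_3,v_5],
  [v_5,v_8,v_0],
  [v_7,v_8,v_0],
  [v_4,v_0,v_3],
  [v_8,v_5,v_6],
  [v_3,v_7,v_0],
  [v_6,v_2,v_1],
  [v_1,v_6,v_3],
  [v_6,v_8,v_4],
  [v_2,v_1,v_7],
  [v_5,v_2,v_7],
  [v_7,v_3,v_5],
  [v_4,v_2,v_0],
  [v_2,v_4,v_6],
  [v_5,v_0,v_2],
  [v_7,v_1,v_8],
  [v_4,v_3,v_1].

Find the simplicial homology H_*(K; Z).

We work with the vertex ordering v_0 < v_1 < v_2 < v_3 < v_4 < v_5 < v_6 < v_7 < v_8. The simplices of K, each written with vertices in increasing order, are:

  0-simplices (9): [v_0], [v_1], [v_2], [v_3], [v_4], [v_5], [v_6], [v_7], [v_8]
  1-simplices (27): (27 of them)
  2-simplices (18): (18 of them)

Hence C_0 ≅ Z^9, C_1 ≅ Z^27, C_2 ≅ Z^18.

∂_1: C_1 → C_0 sends each edge [p,q] (with p < q) to q − p.
As a 9×27 matrix over Z this has rank 8, with invariant factors (1,1,1,1,1,1,1,1).

∂_2: C_2 → C_1 acts by ∂[p,q,r] = [q,r] − [p,r] + [p,q]. For instance
  ∂[v_0,v_3,v_4] = [v_3,v_4] − [v_0,v_4] + [v_0,v_3],
  ∂[v_1,v_4,v_8] = [v_4,v_8] − [v_1,v_8] + [v_1,v_4].
The 27×18 boundary matrix has rank 18 and Smith normal form diag(1,1,1,1,1,1,1,1,1,1,1,1,1,1,1,1,1,2).

Now H_k = ker ∂_k / im ∂_{k+1}, so:

  H_0: rank C_0 − rank ∂_1 = 9 − 8 = 1, and the invariant factors of ∂_1 are all 1, so H_0 ≅ Z.
  H_1: rank ker ∂_1 − rank ∂_2 = (27 − 8) − 18 = 1, and ∂_2 has invariant factor 2 > 1, so H_1 ≅ Z × Z/2.
  H_2: rank ker ∂_2 − rank ∂_3 = (18 − 18) − 0 = 0, and there is no ∂_3, so H_2 ≅ 0.

H_0 = Z,  H_1 = Z × Z/2,  H_2 = 0.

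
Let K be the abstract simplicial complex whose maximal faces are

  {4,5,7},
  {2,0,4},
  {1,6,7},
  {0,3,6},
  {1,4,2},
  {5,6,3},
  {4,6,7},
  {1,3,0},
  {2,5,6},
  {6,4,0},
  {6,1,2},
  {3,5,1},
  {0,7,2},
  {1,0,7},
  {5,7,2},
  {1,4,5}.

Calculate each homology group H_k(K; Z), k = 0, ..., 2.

H_0 ≅ Z,  H_1 ≅ Z^2,  H_2 ≅ Z.

Order the vertices as 0 < 1 < 2 < 3 < 4 < 5 < 6 < 7. Listing each simplex with vertices in this order, K has dimension 2 with simplices:

  0-simplices (8): [0], [1], [2], [3], [4], [5], [6], [7]
  1-simplices (24): (24 of them)
  2-simplices (16): [0,1,3], [0,1,7], [0,2,4], [0,2,7], [0,3,6], [0,4,6], [1,2,4], [1,2,6], [1,3,5], [1,4,5], [1,6,7], [2,5,6], [2,5,7], [3,5,6], [4,5,7], [4,6,7]

so the chain groups are C_0 ≅ Z^8, C_1 ≅ Z^24, C_2 ≅ Z^16.

∂_1: C_1 → C_0 maps an edge to its endpoints' difference, ∂[p,q] = q − p.
The 8×24 boundary matrix has rank 7 and Smith normal form diag(1,1,1,1,1,1,1).

∂_2: C_2 → C_1 sends each 2-simplex [p,q,r] to [q,r] − [p,r] + [p,q]. For instance
  ∂[1,3,5] = [3,5] − [1,5] + [1,3],
  ∂[0,1,7] = [1,7] − [0,7] + [0,1].
The resulting 24×16 matrix has rank 15, and its Smith normal form has invariant factors (1,1,1,1,1,1,1,1,1,1,1,1,1,1,1).

Computing H_k = (kernel of ∂_k) / (image of ∂_{k+1}):

  H_0: rank C_0 − rank ∂_1 = 8 − 7 = 1, and the invariant factors of ∂_1 are all 1, so H_0 ≅ Z.
  H_1: rank ker ∂_1 − rank ∂_2 = (24 − 7) − 15 = 2, and the invariant factors of ∂_2 are all 1, so H_1 ≅ Z^2.
  H_2: rank ker ∂_2 − rank ∂_3 = (16 − 15) − 0 = 1, and there is no ∂_3, so H_2 ≅ Z.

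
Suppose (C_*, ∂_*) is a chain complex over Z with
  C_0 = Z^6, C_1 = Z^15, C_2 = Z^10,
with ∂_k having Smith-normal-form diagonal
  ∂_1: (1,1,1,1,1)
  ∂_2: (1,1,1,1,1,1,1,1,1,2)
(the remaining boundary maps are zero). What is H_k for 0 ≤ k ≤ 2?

H_0: b_0 = 6 − 0 − 5 = 1; torsion from ∂_1 factors > 1: none. So H_0 ≅ Z.
H_1: b_1 = 15 − 5 − 10 = 0; torsion from ∂_2 factors > 1: [2]. So H_1 ≅ Z/2.
H_2: b_2 = 10 − 10 − 0 = 0; torsion from ∂_3 factors > 1: none. So H_2 ≅ 0.

H_0 ≅ Z,  H_1 ≅ Z/2,  H_2 = 0.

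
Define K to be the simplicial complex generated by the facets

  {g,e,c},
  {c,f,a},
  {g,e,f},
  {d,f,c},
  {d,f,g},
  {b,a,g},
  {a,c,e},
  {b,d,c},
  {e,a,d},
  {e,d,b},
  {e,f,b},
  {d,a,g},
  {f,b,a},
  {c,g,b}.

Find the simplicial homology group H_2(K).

H_2 = Z.

Fix the vertex order a < b < c < d < e < f < g and write every simplex with vertices in increasing order. Then dim K = 2 and the simplices of K are:

  0-simplices (7): a, b, c, d, e, f, g
  1-simplices (21): ab, ac, ad, ae, af, ag, bc, bd, be, bf, bg, cd, ce, cf, cg, de, df, dg, ef, eg, fg
  2-simplices (14): abf, abg, ace, acf, ade, adg, bcd, bcg, bde, bef, cdf, ceg, dfg, efg

giving chain groups C_0 ≅ Z^7, C_1 ≅ Z^21, C_2 ≅ Z^14.

∂_1: C_1 → C_0 is given by ∂[p,q] = [q] − [p]. For instance
  ∂ae = e − a.
As a 7×21 matrix over Z this has rank 6, with invariant factors (1,1,1,1,1,1).

Boundary ∂_2: C_2 → C_1 sends each 2-simplex [p,q,r] to [q,r] − [p,r] + [p,q]. For instance
  ∂ceg = eg − cg + ce,
  ∂abf = bf − af + ab.
This gives a 21×14 integer matrix of rank 13; reducing to Smith normal form yields diagonal entries (1,1,1,1,1,1,1,1,1,1,1,1,1).

Reading off H_k = ker ∂_k / im ∂_{k+1}:

  H_2: rank ker ∂_2 − rank ∂_3 = (14 − 13) − 0 = 1, and there is no ∂_3, so H_2 = Z.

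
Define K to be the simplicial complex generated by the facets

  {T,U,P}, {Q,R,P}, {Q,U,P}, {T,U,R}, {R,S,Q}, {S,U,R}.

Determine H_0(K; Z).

Order the vertices as P < Q < R < S < T < U. Listing each simplex with vertices in this order, K has dimension 2 with simplices:

  0-simplices (6): P, Q, R, S, T, U
  1-simplices (12): PQ, PR, PT, PU, QR, QS, QU, RS, RT, RU, SU, TU
  2-simplices (6): PQR, PQU, PTU, QRS, RSU, RTU

so the chain groups are C_0 ≅ Z^6, C_1 ≅ Z^12, C_2 ≅ Z^6.

Boundary ∂_1: C_1 → C_0 sends each edge [p,q] (with p < q) to q − p. For instance
  ∂RS = S − R.
The 6×12 boundary matrix has rank 5 and Smith normal form diag(1,1,1,1,1).

Boundary ∂_2: C_2 → C_1 maps a triangle to the signed sum of its edges. For instance
  ∂PQR = QR − PR + PQ,
  ∂PTU = TU − PU + PT.
As a 12×6 matrix over Z this has rank 6, with invariant factors (1,1,1,1,1,1).

Now H_k = ker ∂_k / im ∂_{k+1}, so:

  H_0: rank C_0 − rank ∂_1 = 6 − 5 = 1, and the invariant factors of ∂_1 are all 1, so H_0 = Z.

(K is a triangulation of the cylinder S^1 x I.)

H_0 = Z.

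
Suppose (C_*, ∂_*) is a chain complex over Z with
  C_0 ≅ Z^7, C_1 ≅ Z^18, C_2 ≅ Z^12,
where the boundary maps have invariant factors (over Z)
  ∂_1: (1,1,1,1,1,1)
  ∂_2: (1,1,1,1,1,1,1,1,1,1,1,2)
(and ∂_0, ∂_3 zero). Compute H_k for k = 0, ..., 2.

H_0: b_0 = 7 − 0 − 6 = 1; torsion from ∂_1 factors > 1: none. So H_0 ≅ Z.
H_1: b_1 = 18 − 6 − 12 = 0; torsion from ∂_2 factors > 1: [2]. So H_1 ≅ Z_2.
H_2: b_2 = 12 − 12 − 0 = 0; torsion from ∂_3 factors > 1: none. So H_2 ≅ 0.

H_0 ≅ Z,  H_1 ≅ Z_2,  H_2 = 0.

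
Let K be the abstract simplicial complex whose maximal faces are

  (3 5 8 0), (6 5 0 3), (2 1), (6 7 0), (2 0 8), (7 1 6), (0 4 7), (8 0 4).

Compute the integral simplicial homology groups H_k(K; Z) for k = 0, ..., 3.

H_0 ≅ Z,  H_1 ≅ Z,  H_2 = 0,  H_3 = 0.

K has 9 vertices, 19 edges, 12 triangles, 2 3-simplices.
rank ∂_0 = 0, rank ∂_1 = 8 ⇒ b_0 = 9 − 0 − 8 = 1; all invariant factors of ∂_1 are 1 so no torsion. So H_0 = Z.
rank ∂_1 = 8, rank ∂_2 = 10 ⇒ b_1 = 19 − 8 − 10 = 1; all invariant factors of ∂_2 are 1 so no torsion. So H_1 = Z.
rank ∂_2 = 10, rank ∂_3 = 2 ⇒ b_2 = 12 − 10 − 2 = 0; all invariant factors of ∂_3 are 1 so no torsion. So H_2 = 0.
rank ∂_3 = 2, rank ∂_4 = 0 ⇒ b_3 = 2 − 2 − 0 = 0. So H_3 = 0.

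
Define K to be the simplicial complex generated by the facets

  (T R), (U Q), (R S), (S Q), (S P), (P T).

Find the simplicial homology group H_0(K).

Order the vertices as P < Q < R < S < T < U. Listing each simplex with vertices in this order, K has dimension 1 with simplices:

  0-simplices (6): P, Q, R, S, T, U
  1-simplices (6): PS, PT, QS, QU, RS, RT

Hence C_0 ≅ Z^6, C_1 ≅ Z^6.

Boundary ∂_1: C_1 → C_0 is given by ∂[p,q] = [q] − [p]. For instance
  ∂RT = T − R.
The resulting 6×6 matrix has rank 5, and its Smith normal form has invariant factors (1,1,1,1,1).

From H_k ≅ ker(∂_k) / im(∂_{k+1}) we obtain:

  H_0: rank C_0 − rank ∂_1 = 6 − 5 = 1, and the invariant factors of ∂_1 are all 1, so H_0 ≅ Z.

H_0 = Z.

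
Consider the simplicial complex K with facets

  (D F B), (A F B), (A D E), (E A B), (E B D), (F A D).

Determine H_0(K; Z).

Take the total order A < B < D < E < F on the vertex set. Then K (dimension 2) consists of the simplices:

  0-simplices (5): A, B, D, E, F
  1-simplices (9): AB, AD, AE, AF, BD, BE, BF, DE, DF
  2-simplices (6): ABE, ABF, ADE, ADF, BDE, BDF

giving chain groups C_0 ≅ Z^5, C_1 ≅ Z^9, C_2 ≅ Z^6.

The boundary map ∂_1: C_1 → C_0 sends each edge [p,q] (with p < q) to q − p. For instance
  ∂AF = F − A.
The 5×9 boundary matrix has rank 4 and Smith normal form diag(1,1,1,1).

The boundary map ∂_2: C_2 → C_1 acts by ∂[p,q,r] = [q,r] − [p,r] + [p,q]. For instance
  ∂ADE = DE − AE + AD,
  ∂BDF = DF − BF + BD.
This gives a 9×6 integer matrix of rank 5; reducing to Smith normal form yields diagonal entries (1,1,1,1,1).

Reading off H_k = ker ∂_k / im ∂_{k+1}:

  H_0: rank C_0 − rank ∂_1 = 5 − 4 = 1, and the invariant factors of ∂_1 are all 1, so H_0 ≅ Z.

(K is a triangulation of the 2-sphere S^2.)

H_0 ≅ Z.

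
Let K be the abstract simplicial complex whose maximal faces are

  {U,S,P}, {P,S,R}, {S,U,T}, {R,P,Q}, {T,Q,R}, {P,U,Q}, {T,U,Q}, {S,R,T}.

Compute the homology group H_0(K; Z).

H_0 ≅ Z.

Order the vertices as P < Q < R < S < T < U. Listing each simplex with vertices in this order, K has dimension 2 with simplices:

  0-simplices (6): P, Q, R, S, T, U
  1-simplices (12): PQ, PR, PS, PU, QR, QT, QU, RS, RT, ST, SU, TU
  2-simplices (8): PQR, PQU, PRS, PSU, QRT, QTU, RST, STU

giving chain groups C_0 ≅ Z^6, C_1 ≅ Z^12, C_2 ≅ Z^8.

Boundary ∂_1: C_1 → C_0 is given by ∂[p,q] = [q] − [p].
This gives a 6×12 integer matrix of rank 5; reducing to Smith normal form yields diagonal entries (1,1,1,1,1).

The boundary map ∂_2: C_2 → C_1 maps a triangle to the signed sum of its edges. For instance
  ∂QRT = RT − QT + QR,
  ∂PSU = SU − PU + PS.
This gives a 12×8 integer matrix of rank 7; reducing to Smith normal form yields diagonal entries (1,1,1,1,1,1,1).

Reading off H_k = ker ∂_k / im ∂_{k+1}:

  H_0: rank C_0 − rank ∂_1 = 6 − 5 = 1, and the invariant factors of ∂_1 are all 1, so H_0 ≅ Z.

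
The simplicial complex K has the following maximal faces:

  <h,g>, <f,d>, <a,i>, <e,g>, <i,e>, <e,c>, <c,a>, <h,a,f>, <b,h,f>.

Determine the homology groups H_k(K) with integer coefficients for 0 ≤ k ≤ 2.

Order the vertices as a < b < c < d < e < f < g < h < i. Listing each simplex with vertices in this order, K has dimension 2 with simplices:

  0-simplices (9): a, b, c, d, e, f, g, h, i
  1-simplices (12): ac, af, ah, ai, bf, bh, ce, df, eg, ei, fh, gh
  2-simplices (2): afh, bfh

Hence C_0 ≅ Z^9, C_1 ≅ Z^12, C_2 ≅ Z^2.

∂_1: C_1 → C_0 is given by ∂[p,q] = [q] − [p].
The resulting 9×12 matrix has rank 8, and its Smith normal form has invariant factors (1,1,1,1,1,1,1,1).

Boundary ∂_2: C_2 → C_1 acts by ∂[p,q,r] = [q,r] − [p,r] + [p,q]. For instance
  ∂bfh = fh − bh + bf,
  ∂afh = fh − ah + af.
As a 12×2 matrix over Z this has rank 2, with invariant factors (1,1).

Now H_k = ker ∂_k / im ∂_{k+1}, so:

  H_0: rank C_0 − rank ∂_1 = 9 − 8 = 1, and the invariant factors of ∂_1 are all 1, so H_0 = Z.
  H_1: rank ker ∂_1 − rank ∂_2 = (12 − 8) − 2 = 2, and the invariant factors of ∂_2 are all 1, so H_1 = Z^2.
  H_2: rank ker ∂_2 − rank ∂_3 = (2 − 2) − 0 = 0, and there is no ∂_3, so H_2 = 0.

H_0 ≅ Z,  H_1 ≅ Z^2,  H_2 = 0.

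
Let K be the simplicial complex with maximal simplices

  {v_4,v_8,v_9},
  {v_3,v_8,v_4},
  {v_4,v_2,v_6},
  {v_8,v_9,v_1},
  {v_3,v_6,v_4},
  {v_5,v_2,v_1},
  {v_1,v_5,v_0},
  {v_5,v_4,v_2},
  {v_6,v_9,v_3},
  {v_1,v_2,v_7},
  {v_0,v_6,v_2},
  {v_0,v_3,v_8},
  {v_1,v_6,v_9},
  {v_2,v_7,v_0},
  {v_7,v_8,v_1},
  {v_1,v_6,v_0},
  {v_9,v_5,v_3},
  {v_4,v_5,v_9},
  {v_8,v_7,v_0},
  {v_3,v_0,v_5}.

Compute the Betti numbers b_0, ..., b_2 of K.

K has 10 vertices, 30 edges, 20 triangles.
rank ∂_0 = 0, rank ∂_1 = 9 ⇒ b_0 = 10 − 0 − 9 = 1; all invariant factors of ∂_1 are 1 so no torsion. So H_0 ≅ Z.
rank ∂_1 = 9, rank ∂_2 = 20 ⇒ b_1 = 30 − 9 − 20 = 1; ∂_2 has invariant factor(s) [2] giving torsion. So H_1 ≅ Z ⊕ Z/2.
rank ∂_2 = 20, rank ∂_3 = 0 ⇒ b_2 = 20 − 20 − 0 = 0. So H_2 ≅ 0.

b_0 = 1, b_1 = 1, b_2 = 0.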